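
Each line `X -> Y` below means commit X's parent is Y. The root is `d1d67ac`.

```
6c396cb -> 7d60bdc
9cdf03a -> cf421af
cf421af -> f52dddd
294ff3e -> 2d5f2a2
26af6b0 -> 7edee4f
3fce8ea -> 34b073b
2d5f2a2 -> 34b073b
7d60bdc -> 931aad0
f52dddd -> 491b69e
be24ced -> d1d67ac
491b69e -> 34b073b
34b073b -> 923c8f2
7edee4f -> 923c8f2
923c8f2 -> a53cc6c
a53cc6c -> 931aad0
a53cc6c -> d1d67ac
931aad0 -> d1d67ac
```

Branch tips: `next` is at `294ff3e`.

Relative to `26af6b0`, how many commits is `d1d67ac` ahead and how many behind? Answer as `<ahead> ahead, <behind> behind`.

Reachable from d1d67ac: {d1d67ac}.
Reachable from 26af6b0: {26af6b0, 7edee4f, 923c8f2, 931aad0, a53cc6c, d1d67ac}.
Only in d1d67ac's history (ahead): {} — 0.
Only in 26af6b0's history (behind): {26af6b0, 7edee4f, 923c8f2, 931aad0, a53cc6c} — 5.

0 ahead, 5 behind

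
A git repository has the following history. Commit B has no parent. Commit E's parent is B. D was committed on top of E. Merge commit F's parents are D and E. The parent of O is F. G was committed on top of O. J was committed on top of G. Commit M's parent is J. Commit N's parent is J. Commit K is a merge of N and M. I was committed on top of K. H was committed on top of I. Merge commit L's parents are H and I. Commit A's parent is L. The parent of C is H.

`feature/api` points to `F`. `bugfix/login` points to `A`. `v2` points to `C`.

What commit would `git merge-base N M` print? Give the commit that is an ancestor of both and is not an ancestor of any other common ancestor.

J

Ancestors of N: {B, D, E, F, G, J, N, O}.
Ancestors of M: {B, D, E, F, G, J, M, O}.
Common ancestors: {B, D, E, F, G, J, O}.
Among these, J is not an ancestor of any other common ancestor — it is the merge base.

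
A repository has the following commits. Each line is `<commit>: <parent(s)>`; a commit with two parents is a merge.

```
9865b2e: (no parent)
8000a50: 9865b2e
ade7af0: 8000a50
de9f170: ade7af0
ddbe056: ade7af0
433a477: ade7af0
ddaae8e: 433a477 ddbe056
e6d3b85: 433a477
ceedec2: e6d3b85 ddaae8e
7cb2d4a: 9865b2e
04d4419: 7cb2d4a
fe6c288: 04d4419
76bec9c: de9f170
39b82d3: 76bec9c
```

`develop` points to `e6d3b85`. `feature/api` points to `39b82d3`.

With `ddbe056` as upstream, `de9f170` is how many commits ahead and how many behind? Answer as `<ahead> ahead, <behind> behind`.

1 ahead, 1 behind

Reachable from de9f170: {8000a50, 9865b2e, ade7af0, de9f170}.
Reachable from ddbe056: {8000a50, 9865b2e, ade7af0, ddbe056}.
Only in de9f170's history (ahead): {de9f170} — 1.
Only in ddbe056's history (behind): {ddbe056} — 1.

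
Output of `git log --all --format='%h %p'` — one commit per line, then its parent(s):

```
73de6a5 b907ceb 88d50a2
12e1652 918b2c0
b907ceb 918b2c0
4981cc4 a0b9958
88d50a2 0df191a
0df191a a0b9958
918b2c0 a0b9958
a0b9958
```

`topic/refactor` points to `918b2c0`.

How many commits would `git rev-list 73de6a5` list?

6

Walking parent pointers from 73de6a5: reachable set = {0df191a, 73de6a5, 88d50a2, 918b2c0, a0b9958, b907ceb}.
That is 6 commits.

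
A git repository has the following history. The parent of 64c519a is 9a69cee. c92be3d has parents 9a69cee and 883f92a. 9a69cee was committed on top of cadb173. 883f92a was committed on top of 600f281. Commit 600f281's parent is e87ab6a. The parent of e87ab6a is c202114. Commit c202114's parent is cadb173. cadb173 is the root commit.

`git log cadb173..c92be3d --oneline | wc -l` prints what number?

6

Reachable from c92be3d: {600f281, 883f92a, 9a69cee, c202114, c92be3d, cadb173, e87ab6a}.
Reachable from cadb173: {cadb173}.
In c92be3d's history but not cadb173's: {600f281, 883f92a, 9a69cee, c202114, c92be3d, e87ab6a} — 6 commits.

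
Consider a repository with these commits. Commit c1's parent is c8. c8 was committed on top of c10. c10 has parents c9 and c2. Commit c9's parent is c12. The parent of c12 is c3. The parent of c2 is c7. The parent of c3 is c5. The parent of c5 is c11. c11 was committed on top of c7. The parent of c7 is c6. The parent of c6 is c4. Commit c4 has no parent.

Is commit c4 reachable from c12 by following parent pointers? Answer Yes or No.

Yes

Ancestors of c12 (commits reachable by following parents): {c11, c12, c3, c4, c5, c6, c7}.
c4 is in that set, so it is an ancestor of c12.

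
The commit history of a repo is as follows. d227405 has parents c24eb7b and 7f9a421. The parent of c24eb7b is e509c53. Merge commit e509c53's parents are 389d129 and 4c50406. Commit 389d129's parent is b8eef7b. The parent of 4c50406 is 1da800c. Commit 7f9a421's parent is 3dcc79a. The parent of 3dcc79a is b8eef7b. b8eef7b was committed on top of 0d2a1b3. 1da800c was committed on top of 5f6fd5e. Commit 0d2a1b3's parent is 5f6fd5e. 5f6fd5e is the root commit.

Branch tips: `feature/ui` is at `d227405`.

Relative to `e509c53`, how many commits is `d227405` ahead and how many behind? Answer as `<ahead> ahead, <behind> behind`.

Reachable from d227405: {0d2a1b3, 1da800c, 389d129, 3dcc79a, 4c50406, 5f6fd5e, 7f9a421, b8eef7b, c24eb7b, d227405, e509c53}.
Reachable from e509c53: {0d2a1b3, 1da800c, 389d129, 4c50406, 5f6fd5e, b8eef7b, e509c53}.
Only in d227405's history (ahead): {3dcc79a, 7f9a421, c24eb7b, d227405} — 4.
Only in e509c53's history (behind): {} — 0.

4 ahead, 0 behind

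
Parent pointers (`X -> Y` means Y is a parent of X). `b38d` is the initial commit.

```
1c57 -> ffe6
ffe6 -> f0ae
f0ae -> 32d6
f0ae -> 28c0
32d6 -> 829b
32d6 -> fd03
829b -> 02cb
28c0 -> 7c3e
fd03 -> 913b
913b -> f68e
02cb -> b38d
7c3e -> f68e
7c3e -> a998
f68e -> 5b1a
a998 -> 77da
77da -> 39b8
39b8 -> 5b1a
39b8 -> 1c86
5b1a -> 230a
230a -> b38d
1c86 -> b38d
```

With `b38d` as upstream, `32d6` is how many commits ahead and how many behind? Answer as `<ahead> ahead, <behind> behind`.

Reachable from 32d6: {02cb, 230a, 32d6, 5b1a, 829b, 913b, b38d, f68e, fd03}.
Reachable from b38d: {b38d}.
Only in 32d6's history (ahead): {02cb, 230a, 32d6, 5b1a, 829b, 913b, f68e, fd03} — 8.
Only in b38d's history (behind): {} — 0.

8 ahead, 0 behind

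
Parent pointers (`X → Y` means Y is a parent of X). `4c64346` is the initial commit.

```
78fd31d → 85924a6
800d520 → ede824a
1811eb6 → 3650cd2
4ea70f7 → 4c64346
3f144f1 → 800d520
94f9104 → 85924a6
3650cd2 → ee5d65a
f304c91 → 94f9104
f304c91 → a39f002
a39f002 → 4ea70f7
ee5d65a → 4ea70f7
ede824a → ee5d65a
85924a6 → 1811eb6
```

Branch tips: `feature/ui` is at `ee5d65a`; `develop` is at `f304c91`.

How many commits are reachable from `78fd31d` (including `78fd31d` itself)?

7

Walking parent pointers from 78fd31d: reachable set = {1811eb6, 3650cd2, 4c64346, 4ea70f7, 78fd31d, 85924a6, ee5d65a}.
That is 7 commits.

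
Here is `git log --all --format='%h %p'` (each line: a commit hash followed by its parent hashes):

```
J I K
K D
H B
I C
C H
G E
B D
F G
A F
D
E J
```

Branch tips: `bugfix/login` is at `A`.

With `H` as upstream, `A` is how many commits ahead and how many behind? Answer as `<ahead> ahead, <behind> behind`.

Reachable from A: {A, B, C, D, E, F, G, H, I, J, K}.
Reachable from H: {B, D, H}.
Only in A's history (ahead): {A, C, E, F, G, I, J, K} — 8.
Only in H's history (behind): {} — 0.

8 ahead, 0 behind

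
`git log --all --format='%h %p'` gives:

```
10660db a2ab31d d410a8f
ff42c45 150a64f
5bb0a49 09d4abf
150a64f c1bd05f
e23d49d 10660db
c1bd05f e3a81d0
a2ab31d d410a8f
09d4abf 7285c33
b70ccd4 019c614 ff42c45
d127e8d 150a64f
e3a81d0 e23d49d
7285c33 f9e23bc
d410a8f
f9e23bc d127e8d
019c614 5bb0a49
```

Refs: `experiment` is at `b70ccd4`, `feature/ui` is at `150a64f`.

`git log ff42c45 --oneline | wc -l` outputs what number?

Walking parent pointers from ff42c45: reachable set = {10660db, 150a64f, a2ab31d, c1bd05f, d410a8f, e23d49d, e3a81d0, ff42c45}.
That is 8 commits.

8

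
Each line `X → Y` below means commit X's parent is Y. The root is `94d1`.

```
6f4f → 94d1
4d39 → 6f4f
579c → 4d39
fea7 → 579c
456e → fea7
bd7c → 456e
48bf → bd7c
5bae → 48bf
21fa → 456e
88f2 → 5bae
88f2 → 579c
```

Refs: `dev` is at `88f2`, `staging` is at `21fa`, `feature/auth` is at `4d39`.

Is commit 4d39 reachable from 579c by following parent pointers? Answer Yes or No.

Ancestors of 579c (commits reachable by following parents): {4d39, 579c, 6f4f, 94d1}.
4d39 is in that set, so it is an ancestor of 579c.

Yes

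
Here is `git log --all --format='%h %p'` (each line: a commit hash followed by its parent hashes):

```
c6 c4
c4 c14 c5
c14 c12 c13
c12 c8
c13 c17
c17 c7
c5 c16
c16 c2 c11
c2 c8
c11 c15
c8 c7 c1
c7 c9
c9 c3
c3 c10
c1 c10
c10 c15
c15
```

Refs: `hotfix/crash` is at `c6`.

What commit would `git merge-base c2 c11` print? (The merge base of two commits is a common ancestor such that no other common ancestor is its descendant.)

c15

Ancestors of c2: {c1, c10, c15, c2, c3, c7, c8, c9}.
Ancestors of c11: {c11, c15}.
Common ancestors: {c15}.
The only common ancestor is c15, so it is the merge base.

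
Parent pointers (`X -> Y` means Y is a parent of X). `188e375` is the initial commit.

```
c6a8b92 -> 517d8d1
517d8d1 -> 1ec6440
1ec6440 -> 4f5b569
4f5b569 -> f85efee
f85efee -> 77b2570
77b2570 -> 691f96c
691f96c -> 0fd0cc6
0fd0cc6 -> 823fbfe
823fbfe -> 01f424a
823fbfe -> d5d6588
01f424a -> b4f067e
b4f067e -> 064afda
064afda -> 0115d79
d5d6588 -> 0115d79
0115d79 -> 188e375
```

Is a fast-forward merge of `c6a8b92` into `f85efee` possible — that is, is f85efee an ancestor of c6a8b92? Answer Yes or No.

Yes

A fast-forward from f85efee to c6a8b92 is possible iff f85efee is an ancestor of c6a8b92.
Ancestors of c6a8b92: {0115d79, 01f424a, 064afda, 0fd0cc6, 188e375, 1ec6440, 4f5b569, 517d8d1, 691f96c, 77b2570, 823fbfe, b4f067e, c6a8b92, d5d6588, f85efee}.
f85efee is among them, so fast-forward is possible.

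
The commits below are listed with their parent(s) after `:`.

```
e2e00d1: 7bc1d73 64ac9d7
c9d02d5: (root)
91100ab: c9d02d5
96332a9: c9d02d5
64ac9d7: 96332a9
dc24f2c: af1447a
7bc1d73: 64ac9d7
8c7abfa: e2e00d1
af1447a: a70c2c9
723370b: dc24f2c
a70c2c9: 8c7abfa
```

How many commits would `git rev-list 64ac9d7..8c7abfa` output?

Reachable from 8c7abfa: {64ac9d7, 7bc1d73, 8c7abfa, 96332a9, c9d02d5, e2e00d1}.
Reachable from 64ac9d7: {64ac9d7, 96332a9, c9d02d5}.
In 8c7abfa's history but not 64ac9d7's: {7bc1d73, 8c7abfa, e2e00d1} — 3 commits.

3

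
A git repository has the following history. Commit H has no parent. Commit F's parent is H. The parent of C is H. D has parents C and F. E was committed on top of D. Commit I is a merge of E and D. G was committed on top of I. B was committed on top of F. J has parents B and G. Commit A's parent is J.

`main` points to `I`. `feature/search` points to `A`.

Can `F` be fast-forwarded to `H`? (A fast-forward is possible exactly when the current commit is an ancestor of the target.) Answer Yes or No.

A fast-forward from F to H is possible iff F is an ancestor of H.
Ancestors of H: {H}.
F is not among them, so fast-forward is not possible.

No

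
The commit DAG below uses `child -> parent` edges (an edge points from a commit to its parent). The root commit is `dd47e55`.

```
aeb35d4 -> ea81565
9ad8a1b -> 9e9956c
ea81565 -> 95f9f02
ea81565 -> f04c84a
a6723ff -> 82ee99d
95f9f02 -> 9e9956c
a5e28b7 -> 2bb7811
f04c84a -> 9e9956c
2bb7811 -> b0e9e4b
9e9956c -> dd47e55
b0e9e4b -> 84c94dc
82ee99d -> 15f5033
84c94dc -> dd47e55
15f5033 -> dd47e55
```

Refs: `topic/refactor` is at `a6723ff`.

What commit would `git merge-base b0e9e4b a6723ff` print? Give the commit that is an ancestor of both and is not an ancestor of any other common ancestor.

Ancestors of b0e9e4b: {84c94dc, b0e9e4b, dd47e55}.
Ancestors of a6723ff: {15f5033, 82ee99d, a6723ff, dd47e55}.
Common ancestors: {dd47e55}.
The only common ancestor is dd47e55, so it is the merge base.

dd47e55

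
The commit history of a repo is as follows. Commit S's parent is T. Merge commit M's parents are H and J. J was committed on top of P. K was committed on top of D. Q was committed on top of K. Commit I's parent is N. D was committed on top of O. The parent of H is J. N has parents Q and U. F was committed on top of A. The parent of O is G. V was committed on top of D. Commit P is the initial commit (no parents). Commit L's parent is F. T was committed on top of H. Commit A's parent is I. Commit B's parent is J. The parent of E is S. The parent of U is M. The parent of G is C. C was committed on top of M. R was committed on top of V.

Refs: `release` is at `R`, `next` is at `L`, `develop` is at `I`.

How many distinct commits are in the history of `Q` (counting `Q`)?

Walking parent pointers from Q: reachable set = {C, D, G, H, J, K, M, O, P, Q}.
That is 10 commits.

10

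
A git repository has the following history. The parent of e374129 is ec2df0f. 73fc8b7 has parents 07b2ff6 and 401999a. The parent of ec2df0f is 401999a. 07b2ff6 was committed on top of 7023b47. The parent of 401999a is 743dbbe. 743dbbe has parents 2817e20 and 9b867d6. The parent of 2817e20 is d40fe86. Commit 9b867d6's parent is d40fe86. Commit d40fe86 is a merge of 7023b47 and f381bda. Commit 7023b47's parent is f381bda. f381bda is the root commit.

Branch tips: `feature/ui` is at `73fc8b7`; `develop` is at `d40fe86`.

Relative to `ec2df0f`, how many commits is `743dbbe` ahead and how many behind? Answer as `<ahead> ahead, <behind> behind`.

Reachable from 743dbbe: {2817e20, 7023b47, 743dbbe, 9b867d6, d40fe86, f381bda}.
Reachable from ec2df0f: {2817e20, 401999a, 7023b47, 743dbbe, 9b867d6, d40fe86, ec2df0f, f381bda}.
Only in 743dbbe's history (ahead): {} — 0.
Only in ec2df0f's history (behind): {401999a, ec2df0f} — 2.

0 ahead, 2 behind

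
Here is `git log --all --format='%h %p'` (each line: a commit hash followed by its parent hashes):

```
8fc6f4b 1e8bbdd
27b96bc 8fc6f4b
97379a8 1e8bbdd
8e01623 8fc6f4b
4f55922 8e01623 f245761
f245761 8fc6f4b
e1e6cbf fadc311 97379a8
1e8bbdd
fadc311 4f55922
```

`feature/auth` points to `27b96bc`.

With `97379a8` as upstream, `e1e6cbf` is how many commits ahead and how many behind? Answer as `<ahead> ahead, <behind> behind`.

6 ahead, 0 behind

Reachable from e1e6cbf: {1e8bbdd, 4f55922, 8e01623, 8fc6f4b, 97379a8, e1e6cbf, f245761, fadc311}.
Reachable from 97379a8: {1e8bbdd, 97379a8}.
Only in e1e6cbf's history (ahead): {4f55922, 8e01623, 8fc6f4b, e1e6cbf, f245761, fadc311} — 6.
Only in 97379a8's history (behind): {} — 0.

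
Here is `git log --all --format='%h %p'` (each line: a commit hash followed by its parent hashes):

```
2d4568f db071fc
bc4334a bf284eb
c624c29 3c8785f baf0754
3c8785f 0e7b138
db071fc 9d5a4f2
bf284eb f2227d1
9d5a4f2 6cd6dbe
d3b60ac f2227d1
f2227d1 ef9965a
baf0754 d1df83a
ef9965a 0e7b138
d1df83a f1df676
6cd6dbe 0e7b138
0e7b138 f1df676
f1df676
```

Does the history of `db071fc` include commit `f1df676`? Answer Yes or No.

Ancestors of db071fc (commits reachable by following parents): {0e7b138, 6cd6dbe, 9d5a4f2, db071fc, f1df676}.
f1df676 is in that set, so it is an ancestor of db071fc.

Yes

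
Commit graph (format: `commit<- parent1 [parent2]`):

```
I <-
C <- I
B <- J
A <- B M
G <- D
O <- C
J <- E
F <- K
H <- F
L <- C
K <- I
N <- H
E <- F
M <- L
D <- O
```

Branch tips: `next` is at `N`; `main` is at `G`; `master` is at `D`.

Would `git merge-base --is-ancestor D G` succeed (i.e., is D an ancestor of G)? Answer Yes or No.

Yes

Ancestors of G (commits reachable by following parents): {C, D, G, I, O}.
D is in that set, so it is an ancestor of G.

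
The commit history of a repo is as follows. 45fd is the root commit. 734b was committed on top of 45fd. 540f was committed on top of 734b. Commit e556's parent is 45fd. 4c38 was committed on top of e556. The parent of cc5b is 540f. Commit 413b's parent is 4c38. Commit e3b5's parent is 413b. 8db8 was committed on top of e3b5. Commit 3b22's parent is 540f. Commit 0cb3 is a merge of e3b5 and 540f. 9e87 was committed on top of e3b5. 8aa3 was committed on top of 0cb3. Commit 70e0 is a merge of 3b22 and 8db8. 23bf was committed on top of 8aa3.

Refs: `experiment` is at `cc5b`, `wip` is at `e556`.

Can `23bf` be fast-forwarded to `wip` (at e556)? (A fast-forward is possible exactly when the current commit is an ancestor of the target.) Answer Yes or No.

No

A fast-forward from 23bf to e556 is possible iff 23bf is an ancestor of e556.
Ancestors of e556: {45fd, e556}.
23bf is not among them, so fast-forward is not possible.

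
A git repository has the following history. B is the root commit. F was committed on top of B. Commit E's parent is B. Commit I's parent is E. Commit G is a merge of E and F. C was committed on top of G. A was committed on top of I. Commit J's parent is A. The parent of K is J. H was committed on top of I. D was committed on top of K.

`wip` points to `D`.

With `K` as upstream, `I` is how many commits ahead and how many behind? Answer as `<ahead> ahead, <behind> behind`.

Reachable from I: {B, E, I}.
Reachable from K: {A, B, E, I, J, K}.
Only in I's history (ahead): {} — 0.
Only in K's history (behind): {A, J, K} — 3.

0 ahead, 3 behind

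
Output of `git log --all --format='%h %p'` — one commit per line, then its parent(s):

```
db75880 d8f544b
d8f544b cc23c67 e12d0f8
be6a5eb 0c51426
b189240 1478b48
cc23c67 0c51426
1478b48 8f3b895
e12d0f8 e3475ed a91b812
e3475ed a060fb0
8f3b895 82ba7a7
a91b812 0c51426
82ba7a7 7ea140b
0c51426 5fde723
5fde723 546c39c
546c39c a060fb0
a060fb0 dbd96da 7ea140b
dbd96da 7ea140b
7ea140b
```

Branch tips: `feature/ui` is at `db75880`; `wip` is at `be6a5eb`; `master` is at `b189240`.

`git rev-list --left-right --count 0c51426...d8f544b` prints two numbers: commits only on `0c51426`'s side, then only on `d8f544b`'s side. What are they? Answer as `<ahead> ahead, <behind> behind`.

Reachable from 0c51426: {0c51426, 546c39c, 5fde723, 7ea140b, a060fb0, dbd96da}.
Reachable from d8f544b: {0c51426, 546c39c, 5fde723, 7ea140b, a060fb0, a91b812, cc23c67, d8f544b, dbd96da, e12d0f8, e3475ed}.
Only in 0c51426's history (ahead): {} — 0.
Only in d8f544b's history (behind): {a91b812, cc23c67, d8f544b, e12d0f8, e3475ed} — 5.

0 ahead, 5 behind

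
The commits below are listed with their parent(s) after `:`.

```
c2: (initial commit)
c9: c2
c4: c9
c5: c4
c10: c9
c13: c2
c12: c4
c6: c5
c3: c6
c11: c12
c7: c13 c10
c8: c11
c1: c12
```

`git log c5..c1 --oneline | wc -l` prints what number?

Reachable from c1: {c1, c12, c2, c4, c9}.
Reachable from c5: {c2, c4, c5, c9}.
In c1's history but not c5's: {c1, c12} — 2 commits.

2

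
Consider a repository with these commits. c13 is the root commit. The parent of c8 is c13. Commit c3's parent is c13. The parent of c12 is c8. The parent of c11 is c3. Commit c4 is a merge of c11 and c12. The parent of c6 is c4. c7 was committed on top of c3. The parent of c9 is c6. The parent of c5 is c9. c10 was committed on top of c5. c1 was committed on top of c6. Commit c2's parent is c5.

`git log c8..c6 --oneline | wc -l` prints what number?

5

Reachable from c6: {c11, c12, c13, c3, c4, c6, c8}.
Reachable from c8: {c13, c8}.
In c6's history but not c8's: {c11, c12, c3, c4, c6} — 5 commits.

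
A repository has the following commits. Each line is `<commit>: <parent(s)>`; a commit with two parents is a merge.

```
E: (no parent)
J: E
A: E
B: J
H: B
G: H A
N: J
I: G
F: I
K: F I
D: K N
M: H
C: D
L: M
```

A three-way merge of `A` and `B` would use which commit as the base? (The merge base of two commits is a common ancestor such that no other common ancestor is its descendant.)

Ancestors of A: {A, E}.
Ancestors of B: {B, E, J}.
Common ancestors: {E}.
The only common ancestor is E, so it is the merge base.

E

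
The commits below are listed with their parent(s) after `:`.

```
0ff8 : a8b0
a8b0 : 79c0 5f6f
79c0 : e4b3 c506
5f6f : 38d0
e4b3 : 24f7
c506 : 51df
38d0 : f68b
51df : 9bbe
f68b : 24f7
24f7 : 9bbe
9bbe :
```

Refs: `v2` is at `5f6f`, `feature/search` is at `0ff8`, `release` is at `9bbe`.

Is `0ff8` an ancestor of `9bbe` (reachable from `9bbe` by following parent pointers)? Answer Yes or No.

Ancestors of 9bbe: {9bbe}.
0ff8 is not in that set, so it is not an ancestor of 9bbe.

No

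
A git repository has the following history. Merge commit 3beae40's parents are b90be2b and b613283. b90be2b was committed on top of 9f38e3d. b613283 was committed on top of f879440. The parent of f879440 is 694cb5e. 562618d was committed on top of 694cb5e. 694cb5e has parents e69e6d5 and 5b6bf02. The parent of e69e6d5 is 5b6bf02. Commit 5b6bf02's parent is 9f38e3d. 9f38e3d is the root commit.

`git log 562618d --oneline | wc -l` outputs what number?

5

Walking parent pointers from 562618d: reachable set = {562618d, 5b6bf02, 694cb5e, 9f38e3d, e69e6d5}.
That is 5 commits.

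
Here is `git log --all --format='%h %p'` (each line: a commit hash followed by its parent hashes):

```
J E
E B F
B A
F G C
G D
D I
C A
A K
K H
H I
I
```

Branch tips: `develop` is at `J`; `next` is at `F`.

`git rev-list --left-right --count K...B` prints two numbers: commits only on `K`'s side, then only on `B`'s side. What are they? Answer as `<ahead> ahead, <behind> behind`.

0 ahead, 2 behind

Reachable from K: {H, I, K}.
Reachable from B: {A, B, H, I, K}.
Only in K's history (ahead): {} — 0.
Only in B's history (behind): {A, B} — 2.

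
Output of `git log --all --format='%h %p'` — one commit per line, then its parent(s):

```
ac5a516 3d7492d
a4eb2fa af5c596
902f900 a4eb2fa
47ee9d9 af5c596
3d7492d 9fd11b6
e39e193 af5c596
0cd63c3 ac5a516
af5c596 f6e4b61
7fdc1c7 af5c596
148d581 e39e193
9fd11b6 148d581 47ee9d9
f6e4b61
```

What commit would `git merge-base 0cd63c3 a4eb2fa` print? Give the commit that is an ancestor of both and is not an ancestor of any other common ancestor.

Ancestors of 0cd63c3: {0cd63c3, 148d581, 3d7492d, 47ee9d9, 9fd11b6, ac5a516, af5c596, e39e193, f6e4b61}.
Ancestors of a4eb2fa: {a4eb2fa, af5c596, f6e4b61}.
Common ancestors: {af5c596, f6e4b61}.
Among these, af5c596 is not an ancestor of any other common ancestor — it is the merge base.

af5c596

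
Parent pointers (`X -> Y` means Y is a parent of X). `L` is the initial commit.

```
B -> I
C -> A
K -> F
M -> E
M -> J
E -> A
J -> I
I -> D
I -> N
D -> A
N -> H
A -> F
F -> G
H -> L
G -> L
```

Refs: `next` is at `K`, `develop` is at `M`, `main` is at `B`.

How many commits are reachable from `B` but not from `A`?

5

Reachable from B: {A, B, D, F, G, H, I, L, N}.
Reachable from A: {A, F, G, L}.
In B's history but not A's: {B, D, H, I, N} — 5 commits.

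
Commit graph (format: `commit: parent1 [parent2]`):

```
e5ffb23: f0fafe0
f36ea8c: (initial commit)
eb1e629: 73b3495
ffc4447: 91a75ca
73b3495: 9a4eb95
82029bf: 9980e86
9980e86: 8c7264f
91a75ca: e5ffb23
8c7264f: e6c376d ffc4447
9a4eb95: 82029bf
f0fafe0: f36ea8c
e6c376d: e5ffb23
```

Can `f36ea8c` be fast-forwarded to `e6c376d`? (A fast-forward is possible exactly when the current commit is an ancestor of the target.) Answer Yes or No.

A fast-forward from f36ea8c to e6c376d is possible iff f36ea8c is an ancestor of e6c376d.
Ancestors of e6c376d: {e5ffb23, e6c376d, f0fafe0, f36ea8c}.
f36ea8c is among them, so fast-forward is possible.

Yes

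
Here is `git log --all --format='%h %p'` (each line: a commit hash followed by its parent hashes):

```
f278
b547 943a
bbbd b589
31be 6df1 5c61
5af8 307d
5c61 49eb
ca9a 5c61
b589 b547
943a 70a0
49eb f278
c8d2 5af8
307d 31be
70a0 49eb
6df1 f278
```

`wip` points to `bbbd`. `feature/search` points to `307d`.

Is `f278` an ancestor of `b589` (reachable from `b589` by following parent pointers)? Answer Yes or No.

Yes

Ancestors of b589 (commits reachable by following parents): {49eb, 70a0, 943a, b547, b589, f278}.
f278 is in that set, so it is an ancestor of b589.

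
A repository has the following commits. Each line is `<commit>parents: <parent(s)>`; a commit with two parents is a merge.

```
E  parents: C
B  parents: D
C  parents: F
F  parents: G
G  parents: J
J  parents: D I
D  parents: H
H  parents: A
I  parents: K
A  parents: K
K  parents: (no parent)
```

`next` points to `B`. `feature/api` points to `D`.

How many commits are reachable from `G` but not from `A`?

5

Reachable from G: {A, D, G, H, I, J, K}.
Reachable from A: {A, K}.
In G's history but not A's: {D, G, H, I, J} — 5 commits.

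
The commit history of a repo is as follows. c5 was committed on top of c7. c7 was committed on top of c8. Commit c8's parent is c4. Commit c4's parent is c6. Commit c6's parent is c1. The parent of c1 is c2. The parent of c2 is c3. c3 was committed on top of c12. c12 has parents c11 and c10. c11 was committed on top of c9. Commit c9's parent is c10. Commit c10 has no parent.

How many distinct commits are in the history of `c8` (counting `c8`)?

10

Walking parent pointers from c8: reachable set = {c1, c10, c11, c12, c2, c3, c4, c6, c8, c9}.
That is 10 commits.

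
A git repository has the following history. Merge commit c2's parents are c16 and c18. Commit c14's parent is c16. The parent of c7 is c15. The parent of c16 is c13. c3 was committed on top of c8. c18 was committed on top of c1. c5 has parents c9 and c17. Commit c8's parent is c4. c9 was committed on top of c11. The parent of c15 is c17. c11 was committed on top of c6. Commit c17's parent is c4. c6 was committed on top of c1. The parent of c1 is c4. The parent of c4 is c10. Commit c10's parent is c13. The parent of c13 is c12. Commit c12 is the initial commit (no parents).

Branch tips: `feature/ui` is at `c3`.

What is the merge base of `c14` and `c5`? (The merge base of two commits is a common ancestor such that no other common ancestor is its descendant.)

Ancestors of c14: {c12, c13, c14, c16}.
Ancestors of c5: {c1, c10, c11, c12, c13, c17, c4, c5, c6, c9}.
Common ancestors: {c12, c13}.
Among these, c13 is not an ancestor of any other common ancestor — it is the merge base.

c13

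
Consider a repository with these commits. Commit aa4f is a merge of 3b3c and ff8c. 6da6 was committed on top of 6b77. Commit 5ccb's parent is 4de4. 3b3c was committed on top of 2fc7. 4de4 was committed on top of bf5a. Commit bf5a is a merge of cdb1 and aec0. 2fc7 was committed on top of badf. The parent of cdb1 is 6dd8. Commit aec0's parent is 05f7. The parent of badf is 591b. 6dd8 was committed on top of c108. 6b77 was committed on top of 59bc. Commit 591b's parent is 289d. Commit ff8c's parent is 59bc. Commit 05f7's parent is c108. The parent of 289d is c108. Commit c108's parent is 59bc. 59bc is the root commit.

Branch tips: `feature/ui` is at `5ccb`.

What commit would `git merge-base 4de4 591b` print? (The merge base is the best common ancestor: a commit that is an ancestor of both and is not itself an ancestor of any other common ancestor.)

c108

Ancestors of 4de4: {05f7, 4de4, 59bc, 6dd8, aec0, bf5a, c108, cdb1}.
Ancestors of 591b: {289d, 591b, 59bc, c108}.
Common ancestors: {59bc, c108}.
Among these, c108 is not an ancestor of any other common ancestor — it is the merge base.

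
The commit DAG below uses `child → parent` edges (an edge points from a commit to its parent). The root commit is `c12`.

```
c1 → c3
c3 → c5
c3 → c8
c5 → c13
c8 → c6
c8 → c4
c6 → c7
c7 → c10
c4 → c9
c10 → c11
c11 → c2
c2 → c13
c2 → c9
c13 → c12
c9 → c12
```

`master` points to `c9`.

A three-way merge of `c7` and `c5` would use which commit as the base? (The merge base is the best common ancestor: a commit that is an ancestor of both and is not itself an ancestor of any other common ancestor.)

c13

Ancestors of c7: {c10, c11, c12, c13, c2, c7, c9}.
Ancestors of c5: {c12, c13, c5}.
Common ancestors: {c12, c13}.
Among these, c13 is not an ancestor of any other common ancestor — it is the merge base.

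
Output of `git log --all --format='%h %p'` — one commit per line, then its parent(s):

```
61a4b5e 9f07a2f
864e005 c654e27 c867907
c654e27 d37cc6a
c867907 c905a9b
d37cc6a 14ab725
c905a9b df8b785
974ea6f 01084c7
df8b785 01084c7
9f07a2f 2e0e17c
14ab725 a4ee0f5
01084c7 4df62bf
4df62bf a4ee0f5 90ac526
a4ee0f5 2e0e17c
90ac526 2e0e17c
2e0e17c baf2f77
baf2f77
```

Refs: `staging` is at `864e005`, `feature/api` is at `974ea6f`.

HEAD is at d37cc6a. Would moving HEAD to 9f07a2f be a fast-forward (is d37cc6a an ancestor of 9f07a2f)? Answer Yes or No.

A fast-forward from d37cc6a to 9f07a2f is possible iff d37cc6a is an ancestor of 9f07a2f.
Ancestors of 9f07a2f: {2e0e17c, 9f07a2f, baf2f77}.
d37cc6a is not among them, so fast-forward is not possible.

No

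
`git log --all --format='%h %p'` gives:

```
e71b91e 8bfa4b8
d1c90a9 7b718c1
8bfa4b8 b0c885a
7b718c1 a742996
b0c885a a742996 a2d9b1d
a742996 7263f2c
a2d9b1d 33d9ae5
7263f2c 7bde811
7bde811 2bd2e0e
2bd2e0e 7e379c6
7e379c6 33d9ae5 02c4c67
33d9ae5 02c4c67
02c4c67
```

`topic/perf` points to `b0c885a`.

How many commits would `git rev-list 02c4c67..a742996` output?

Reachable from a742996: {02c4c67, 2bd2e0e, 33d9ae5, 7263f2c, 7bde811, 7e379c6, a742996}.
Reachable from 02c4c67: {02c4c67}.
In a742996's history but not 02c4c67's: {2bd2e0e, 33d9ae5, 7263f2c, 7bde811, 7e379c6, a742996} — 6 commits.

6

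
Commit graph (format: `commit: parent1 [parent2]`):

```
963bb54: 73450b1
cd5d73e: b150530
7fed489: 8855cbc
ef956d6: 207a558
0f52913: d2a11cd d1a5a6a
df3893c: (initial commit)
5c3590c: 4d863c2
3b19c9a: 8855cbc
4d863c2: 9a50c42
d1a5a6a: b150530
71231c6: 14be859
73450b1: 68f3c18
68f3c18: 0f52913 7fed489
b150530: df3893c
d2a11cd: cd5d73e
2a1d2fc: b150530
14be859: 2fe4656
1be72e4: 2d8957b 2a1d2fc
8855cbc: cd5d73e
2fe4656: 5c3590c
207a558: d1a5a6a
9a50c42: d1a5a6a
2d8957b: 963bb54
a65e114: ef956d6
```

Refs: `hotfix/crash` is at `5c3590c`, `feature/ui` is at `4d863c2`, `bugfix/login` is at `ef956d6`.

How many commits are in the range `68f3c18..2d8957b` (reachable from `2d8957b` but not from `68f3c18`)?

3

Reachable from 2d8957b: {0f52913, 2d8957b, 68f3c18, 73450b1, 7fed489, 8855cbc, 963bb54, b150530, cd5d73e, d1a5a6a, d2a11cd, df3893c}.
Reachable from 68f3c18: {0f52913, 68f3c18, 7fed489, 8855cbc, b150530, cd5d73e, d1a5a6a, d2a11cd, df3893c}.
In 2d8957b's history but not 68f3c18's: {2d8957b, 73450b1, 963bb54} — 3 commits.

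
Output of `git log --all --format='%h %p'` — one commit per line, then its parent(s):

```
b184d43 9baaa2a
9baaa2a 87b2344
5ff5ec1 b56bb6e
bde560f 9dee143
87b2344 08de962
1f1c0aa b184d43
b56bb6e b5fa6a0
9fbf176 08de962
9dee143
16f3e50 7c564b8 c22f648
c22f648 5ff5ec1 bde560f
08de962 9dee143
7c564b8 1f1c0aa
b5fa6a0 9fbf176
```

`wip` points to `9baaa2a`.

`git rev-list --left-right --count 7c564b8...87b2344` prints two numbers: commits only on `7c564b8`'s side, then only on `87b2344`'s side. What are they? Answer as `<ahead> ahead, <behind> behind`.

4 ahead, 0 behind

Reachable from 7c564b8: {08de962, 1f1c0aa, 7c564b8, 87b2344, 9baaa2a, 9dee143, b184d43}.
Reachable from 87b2344: {08de962, 87b2344, 9dee143}.
Only in 7c564b8's history (ahead): {1f1c0aa, 7c564b8, 9baaa2a, b184d43} — 4.
Only in 87b2344's history (behind): {} — 0.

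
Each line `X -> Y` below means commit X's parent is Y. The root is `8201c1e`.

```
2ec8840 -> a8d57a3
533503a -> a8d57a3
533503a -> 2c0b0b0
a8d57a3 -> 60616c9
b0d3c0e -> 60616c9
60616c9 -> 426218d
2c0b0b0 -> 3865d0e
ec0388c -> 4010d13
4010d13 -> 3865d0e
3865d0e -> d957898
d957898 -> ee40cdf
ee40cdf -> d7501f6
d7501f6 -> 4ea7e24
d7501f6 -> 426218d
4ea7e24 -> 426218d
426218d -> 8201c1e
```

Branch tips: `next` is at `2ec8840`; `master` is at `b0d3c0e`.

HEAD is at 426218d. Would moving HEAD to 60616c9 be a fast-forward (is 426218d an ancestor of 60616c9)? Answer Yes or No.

Yes

A fast-forward from 426218d to 60616c9 is possible iff 426218d is an ancestor of 60616c9.
Ancestors of 60616c9: {426218d, 60616c9, 8201c1e}.
426218d is among them, so fast-forward is possible.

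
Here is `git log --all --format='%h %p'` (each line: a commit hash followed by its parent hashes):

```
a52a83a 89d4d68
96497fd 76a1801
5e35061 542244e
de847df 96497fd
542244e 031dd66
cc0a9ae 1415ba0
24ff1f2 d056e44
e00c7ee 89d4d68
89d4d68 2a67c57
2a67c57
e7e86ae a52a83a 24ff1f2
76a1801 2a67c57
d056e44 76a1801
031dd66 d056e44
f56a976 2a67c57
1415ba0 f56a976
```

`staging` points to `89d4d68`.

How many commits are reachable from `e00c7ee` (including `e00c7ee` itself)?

Walking parent pointers from e00c7ee: reachable set = {2a67c57, 89d4d68, e00c7ee}.
That is 3 commits.

3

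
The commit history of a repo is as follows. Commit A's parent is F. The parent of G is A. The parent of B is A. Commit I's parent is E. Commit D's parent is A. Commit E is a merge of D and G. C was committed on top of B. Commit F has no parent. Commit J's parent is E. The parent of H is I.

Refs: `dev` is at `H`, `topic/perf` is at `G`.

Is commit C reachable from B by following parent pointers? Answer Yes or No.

No

Ancestors of B: {A, B, F}.
C is not in that set, so it is not an ancestor of B.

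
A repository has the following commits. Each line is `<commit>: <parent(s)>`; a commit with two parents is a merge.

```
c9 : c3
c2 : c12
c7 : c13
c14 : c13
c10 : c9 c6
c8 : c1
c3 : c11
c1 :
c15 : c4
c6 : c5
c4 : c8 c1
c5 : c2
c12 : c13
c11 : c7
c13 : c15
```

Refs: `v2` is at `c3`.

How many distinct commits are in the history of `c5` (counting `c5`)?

8

Walking parent pointers from c5: reachable set = {c1, c12, c13, c15, c2, c4, c5, c8}.
That is 8 commits.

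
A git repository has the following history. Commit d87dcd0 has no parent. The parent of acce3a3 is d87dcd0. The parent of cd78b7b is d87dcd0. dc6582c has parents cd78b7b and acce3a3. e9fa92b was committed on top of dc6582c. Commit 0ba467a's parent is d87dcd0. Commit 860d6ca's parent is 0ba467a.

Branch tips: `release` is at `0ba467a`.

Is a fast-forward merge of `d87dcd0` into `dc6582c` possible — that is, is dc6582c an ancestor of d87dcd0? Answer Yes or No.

No

A fast-forward from dc6582c to d87dcd0 is possible iff dc6582c is an ancestor of d87dcd0.
Ancestors of d87dcd0: {d87dcd0}.
dc6582c is not among them, so fast-forward is not possible.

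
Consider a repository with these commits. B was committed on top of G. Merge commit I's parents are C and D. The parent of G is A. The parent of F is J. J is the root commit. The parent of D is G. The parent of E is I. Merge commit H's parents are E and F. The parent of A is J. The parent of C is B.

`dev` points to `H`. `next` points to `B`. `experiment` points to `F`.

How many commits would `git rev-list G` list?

3

Walking parent pointers from G: reachable set = {A, G, J}.
That is 3 commits.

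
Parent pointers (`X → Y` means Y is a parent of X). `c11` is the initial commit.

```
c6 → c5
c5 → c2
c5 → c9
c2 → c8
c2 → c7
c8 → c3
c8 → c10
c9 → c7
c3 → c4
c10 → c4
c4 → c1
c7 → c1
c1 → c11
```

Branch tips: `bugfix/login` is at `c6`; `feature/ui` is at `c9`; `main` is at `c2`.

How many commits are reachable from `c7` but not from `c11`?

Reachable from c7: {c1, c11, c7}.
Reachable from c11: {c11}.
In c7's history but not c11's: {c1, c7} — 2 commits.

2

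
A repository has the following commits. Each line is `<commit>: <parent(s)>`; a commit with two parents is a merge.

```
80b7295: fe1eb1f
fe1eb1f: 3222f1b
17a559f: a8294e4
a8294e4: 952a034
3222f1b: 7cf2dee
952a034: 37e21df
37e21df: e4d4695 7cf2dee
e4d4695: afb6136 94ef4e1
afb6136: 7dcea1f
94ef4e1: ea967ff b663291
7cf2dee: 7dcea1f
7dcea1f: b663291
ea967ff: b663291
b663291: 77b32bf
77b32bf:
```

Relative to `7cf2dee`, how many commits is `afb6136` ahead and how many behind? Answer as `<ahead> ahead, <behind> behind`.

1 ahead, 1 behind

Reachable from afb6136: {77b32bf, 7dcea1f, afb6136, b663291}.
Reachable from 7cf2dee: {77b32bf, 7cf2dee, 7dcea1f, b663291}.
Only in afb6136's history (ahead): {afb6136} — 1.
Only in 7cf2dee's history (behind): {7cf2dee} — 1.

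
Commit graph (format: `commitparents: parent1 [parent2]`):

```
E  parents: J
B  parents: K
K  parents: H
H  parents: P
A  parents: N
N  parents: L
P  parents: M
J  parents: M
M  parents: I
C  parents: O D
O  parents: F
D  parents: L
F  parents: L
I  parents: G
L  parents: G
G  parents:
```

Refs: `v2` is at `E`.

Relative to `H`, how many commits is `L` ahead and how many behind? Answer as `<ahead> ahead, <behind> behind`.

1 ahead, 4 behind

Reachable from L: {G, L}.
Reachable from H: {G, H, I, M, P}.
Only in L's history (ahead): {L} — 1.
Only in H's history (behind): {H, I, M, P} — 4.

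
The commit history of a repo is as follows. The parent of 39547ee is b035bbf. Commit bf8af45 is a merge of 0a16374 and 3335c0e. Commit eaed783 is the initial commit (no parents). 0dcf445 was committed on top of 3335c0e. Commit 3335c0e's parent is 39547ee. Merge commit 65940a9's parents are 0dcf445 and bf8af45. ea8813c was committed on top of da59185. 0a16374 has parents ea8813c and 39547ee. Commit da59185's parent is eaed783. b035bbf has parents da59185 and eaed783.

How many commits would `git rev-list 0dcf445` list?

6

Walking parent pointers from 0dcf445: reachable set = {0dcf445, 3335c0e, 39547ee, b035bbf, da59185, eaed783}.
That is 6 commits.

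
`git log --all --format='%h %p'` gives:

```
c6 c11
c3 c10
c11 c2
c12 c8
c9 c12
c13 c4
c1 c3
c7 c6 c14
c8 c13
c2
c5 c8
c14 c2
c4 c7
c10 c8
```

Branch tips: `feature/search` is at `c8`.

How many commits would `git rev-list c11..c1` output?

9

Reachable from c1: {c1, c10, c11, c13, c14, c2, c3, c4, c6, c7, c8}.
Reachable from c11: {c11, c2}.
In c1's history but not c11's: {c1, c10, c13, c14, c3, c4, c6, c7, c8} — 9 commits.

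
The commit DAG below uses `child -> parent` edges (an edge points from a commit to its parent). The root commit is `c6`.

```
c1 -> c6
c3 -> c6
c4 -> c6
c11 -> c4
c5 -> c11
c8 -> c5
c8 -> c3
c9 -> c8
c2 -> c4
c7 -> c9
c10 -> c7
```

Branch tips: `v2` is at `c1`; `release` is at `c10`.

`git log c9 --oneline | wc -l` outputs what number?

7

Walking parent pointers from c9: reachable set = {c11, c3, c4, c5, c6, c8, c9}.
That is 7 commits.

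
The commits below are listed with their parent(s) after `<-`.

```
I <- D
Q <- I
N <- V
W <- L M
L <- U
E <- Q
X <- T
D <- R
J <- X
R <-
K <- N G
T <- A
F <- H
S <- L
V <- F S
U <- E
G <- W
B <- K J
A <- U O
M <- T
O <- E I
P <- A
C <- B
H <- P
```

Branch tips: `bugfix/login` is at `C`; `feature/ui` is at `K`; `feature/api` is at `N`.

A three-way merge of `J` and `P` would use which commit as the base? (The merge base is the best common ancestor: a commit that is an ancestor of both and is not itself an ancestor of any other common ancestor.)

A

Ancestors of J: {A, D, E, I, J, O, Q, R, T, U, X}.
Ancestors of P: {A, D, E, I, O, P, Q, R, U}.
Common ancestors: {A, D, E, I, O, Q, R, U}.
Among these, A is not an ancestor of any other common ancestor — it is the merge base.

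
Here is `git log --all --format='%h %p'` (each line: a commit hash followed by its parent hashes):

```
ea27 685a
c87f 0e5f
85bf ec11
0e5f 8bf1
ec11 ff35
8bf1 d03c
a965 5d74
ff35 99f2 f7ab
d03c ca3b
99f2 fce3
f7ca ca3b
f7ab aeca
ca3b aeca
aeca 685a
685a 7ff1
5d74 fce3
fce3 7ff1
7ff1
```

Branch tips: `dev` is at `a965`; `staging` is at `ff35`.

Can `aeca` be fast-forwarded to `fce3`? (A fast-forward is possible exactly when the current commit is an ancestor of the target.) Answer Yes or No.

No

A fast-forward from aeca to fce3 is possible iff aeca is an ancestor of fce3.
Ancestors of fce3: {7ff1, fce3}.
aeca is not among them, so fast-forward is not possible.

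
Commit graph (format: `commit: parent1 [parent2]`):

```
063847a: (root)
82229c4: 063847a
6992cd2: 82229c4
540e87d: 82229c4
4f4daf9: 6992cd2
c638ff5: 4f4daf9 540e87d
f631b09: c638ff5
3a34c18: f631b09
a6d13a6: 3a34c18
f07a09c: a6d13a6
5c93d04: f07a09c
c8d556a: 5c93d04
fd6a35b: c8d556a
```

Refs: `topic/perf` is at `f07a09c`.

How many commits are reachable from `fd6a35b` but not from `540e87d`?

Reachable from fd6a35b: {063847a, 3a34c18, 4f4daf9, 540e87d, 5c93d04, 6992cd2, 82229c4, a6d13a6, c638ff5, c8d556a, f07a09c, f631b09, fd6a35b}.
Reachable from 540e87d: {063847a, 540e87d, 82229c4}.
In fd6a35b's history but not 540e87d's: {3a34c18, 4f4daf9, 5c93d04, 6992cd2, a6d13a6, c638ff5, c8d556a, f07a09c, f631b09, fd6a35b} — 10 commits.

10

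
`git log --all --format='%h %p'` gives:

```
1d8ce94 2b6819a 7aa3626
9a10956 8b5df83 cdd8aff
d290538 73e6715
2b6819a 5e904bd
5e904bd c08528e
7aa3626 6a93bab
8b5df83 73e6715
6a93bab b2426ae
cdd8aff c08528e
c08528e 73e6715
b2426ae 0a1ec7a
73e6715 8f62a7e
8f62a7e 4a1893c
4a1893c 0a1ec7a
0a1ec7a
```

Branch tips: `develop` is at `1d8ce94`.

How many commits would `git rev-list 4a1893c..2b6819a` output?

Reachable from 2b6819a: {0a1ec7a, 2b6819a, 4a1893c, 5e904bd, 73e6715, 8f62a7e, c08528e}.
Reachable from 4a1893c: {0a1ec7a, 4a1893c}.
In 2b6819a's history but not 4a1893c's: {2b6819a, 5e904bd, 73e6715, 8f62a7e, c08528e} — 5 commits.

5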